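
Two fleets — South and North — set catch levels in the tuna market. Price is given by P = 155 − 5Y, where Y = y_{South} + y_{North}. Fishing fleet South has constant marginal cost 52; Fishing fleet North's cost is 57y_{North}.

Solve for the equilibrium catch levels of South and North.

Fishing fleet South's profit: π = y_{South}(155 − 5(y_{South} + y_{North})) − 52y_{South}.
∂π/∂y_{South} = 103 − 10y_{South} − 5y_{North} = 0, so y_{South} = 10.3 − 0.5y_{North}.
By the same steps for North: y_{North} = 9.8 − 0.5y_{South}.
Solving the two reaction functions simultaneously: (1 − (−0.5)(−0.5))y_{South} = 10.3 − 0.5·9.8, so 0.75y_{South} = 5.4 and y_{South} = 7.2.
Then y_{North} = 9.8 − 0.5·7.2 = 6.2.

7.2, 6.2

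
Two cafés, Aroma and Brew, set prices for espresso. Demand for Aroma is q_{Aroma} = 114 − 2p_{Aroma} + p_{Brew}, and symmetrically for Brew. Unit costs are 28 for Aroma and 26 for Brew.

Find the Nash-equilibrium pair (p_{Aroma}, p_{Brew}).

Aroma's profit: π = (p_{Aroma} − 28)(114 − 2p_{Aroma} + p_{Brew}).
∂π/∂p_{Aroma} = 170 − 4p_{Aroma} + p_{Brew} = 0 ⇒ p_{Aroma} = 42.5 + 0.25p_{Brew}.
Similarly p_{Brew} = 41.5 + 0.25p_{Aroma}.
Substituting the second reaction function into the first: p_{Aroma} = 42.5 + 0.25(41.5 + 0.25p_{Aroma}), which gives 0.9375p_{Aroma} = 52.875 ⇒ p_{Aroma} = 56.4.
Then p_{Brew} = 41.5 + 0.25·56.4 = 55.6.

56.4, 55.6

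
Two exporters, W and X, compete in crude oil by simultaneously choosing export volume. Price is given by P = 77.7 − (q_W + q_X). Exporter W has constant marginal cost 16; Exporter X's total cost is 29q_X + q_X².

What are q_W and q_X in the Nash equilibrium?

28.3, 5.1

Exporter W's profit: π = q_W(77.7 − (q_W + q_X)) − 16q_W.
∂π/∂q_W = 61.7 − 2q_W − q_X = 0, so q_W = 30.85 − 0.5q_X.
For X: ∂π/∂q_X = 48.7 − 4q_X − q_W = 0 ⇒ q_X = 12.175 − 0.25q_W.
Substituting the second reaction function into the first: q_W = 30.85 − 0.5(12.175 − 0.25q_W), which gives 0.875q_W = 24.7625 ⇒ q_W = 28.3.
Then q_X = 12.175 − 0.25·28.3 = 5.1.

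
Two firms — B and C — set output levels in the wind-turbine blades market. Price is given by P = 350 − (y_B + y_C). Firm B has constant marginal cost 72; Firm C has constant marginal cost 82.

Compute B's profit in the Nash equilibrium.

9216

Firm B's profit: π = y_B(350 − (y_B + y_C)) − 72y_B.
∂π/∂y_B = 278 − 2y_B − y_C = 0, so y_B = 139 − 0.5y_C.
By the same steps for C: y_C = 134 − 0.5y_B.
Solving the two reaction functions simultaneously: (1 − (−0.5)(−0.5))y_B = 139 − 0.5·134, so 0.75y_B = 72 and y_B = 96.
Then y_C = 134 − 0.5·96 = 86.
Price P = 350 − 182 = 168.
B's profit: (168 − 72)·96 = 9216.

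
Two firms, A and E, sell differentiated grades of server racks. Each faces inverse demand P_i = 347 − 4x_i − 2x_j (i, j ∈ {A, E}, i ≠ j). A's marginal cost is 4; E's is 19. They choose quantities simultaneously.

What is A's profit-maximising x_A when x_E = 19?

38.125

Firm A's profit: π = x_A(347 − 4x_A − 2x_E) − 4x_A.
∂π/∂x_A = 343 − 8x_A − 2x_E = 0 ⇒ x_A = 42.875 − 0.25x_E.
At x_E = 19: x_A = 42.875 − 0.25·19 = 38.125.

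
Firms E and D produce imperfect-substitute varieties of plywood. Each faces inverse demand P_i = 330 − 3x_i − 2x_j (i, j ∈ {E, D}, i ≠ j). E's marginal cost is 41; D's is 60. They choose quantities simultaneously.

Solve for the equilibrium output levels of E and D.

Firm E's profit: π = x_E(330 − 3x_E − 2x_D) − 41x_E.
∂π/∂x_E = 289 − 6x_E − 2x_D = 0 ⇒ x_E = 289/6 − (1/3)x_D.
Similarly x_D = 45 − (1/3)x_E.
Plugging x_D into E's best response: x_E = 289/6 − (1/3)(45 − (1/3)x_E) ⇒ (8/9)x_E = 199/6, so x_E = 37.3125.
Then x_D = 45 − (1/3)·37.3125 = 32.5625.

37.3125, 32.5625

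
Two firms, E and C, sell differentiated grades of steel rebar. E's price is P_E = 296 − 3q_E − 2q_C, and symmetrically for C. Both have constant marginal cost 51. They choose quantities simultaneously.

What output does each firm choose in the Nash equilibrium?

Firm E's profit: π = q_E(296 − 3q_E − 2q_C) − 51q_E.
∂π/∂q_E = 245 − 6q_E − 2q_C = 0 ⇒ q_E = 245/6 − (1/3)q_C.
Setting q_E = q_C in the reaction function: q_E = 245/6 − (1/3)q_E, so q_E = (245/6) / (4/3) = 30.625.

30.625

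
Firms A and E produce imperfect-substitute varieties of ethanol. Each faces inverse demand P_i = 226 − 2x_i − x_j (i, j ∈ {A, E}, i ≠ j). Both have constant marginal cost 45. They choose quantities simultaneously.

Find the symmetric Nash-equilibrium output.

Firm A's profit: π = x_A(226 − 2x_A − x_E) − 45x_A.
∂π/∂x_A = 181 − 4x_A − x_E = 0 ⇒ x_A = 45.25 − 0.25x_E.
Setting x_A = x_E in the reaction function: x_A = 45.25 − 0.25x_A, so x_A = 45.25 / 1.25 = 36.2.

36.2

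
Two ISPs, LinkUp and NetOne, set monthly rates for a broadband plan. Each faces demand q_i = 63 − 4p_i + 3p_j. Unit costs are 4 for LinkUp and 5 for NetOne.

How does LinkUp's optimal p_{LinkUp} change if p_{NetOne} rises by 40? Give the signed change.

LinkUp's profit: π = (p_{LinkUp} − 4)(63 − 4p_{LinkUp} + 3p_{NetOne}).
∂π/∂p_{LinkUp} = 79 − 8p_{LinkUp} + 3p_{NetOne} = 0 ⇒ p_{LinkUp} = 9.875 + 0.375p_{NetOne}.
The reaction-function slope is 0.375, so a 40-unit rise in p_{NetOne} moves p_{LinkUp} by 0.375 × 40 = 15. LinkUp's best response rises — the actions are strategic complements.

15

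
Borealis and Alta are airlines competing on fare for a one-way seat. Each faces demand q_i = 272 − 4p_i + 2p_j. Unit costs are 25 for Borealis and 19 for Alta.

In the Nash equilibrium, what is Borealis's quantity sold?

144.8

Borealis's profit: π = (p_{Borealis} − 25)(272 − 4p_{Borealis} + 2p_{Alta}).
∂π/∂p_{Borealis} = 372 − 8p_{Borealis} + 2p_{Alta} = 0 ⇒ p_{Borealis} = 46.5 + 0.25p_{Alta}.
Similarly p_{Alta} = 43.5 + 0.25p_{Borealis}.
Solving the two reaction functions simultaneously: (1 − (0.25)(0.25))p_{Borealis} = 46.5 + 0.25·43.5, so 0.9375p_{Borealis} = 57.375 and p_{Borealis} = 61.2.
Then p_{Alta} = 43.5 + 0.25·61.2 = 58.8.
q_{Borealis} = 272 − 4·61.2 + 2·58.8 = 144.8.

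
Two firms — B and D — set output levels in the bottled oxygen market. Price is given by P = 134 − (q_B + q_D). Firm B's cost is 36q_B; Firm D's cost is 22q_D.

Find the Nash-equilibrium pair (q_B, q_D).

28, 42

Firm B's profit: π = q_B(134 − (q_B + q_D)) − 36q_B.
∂π/∂q_B = 98 − 2q_B − q_D = 0, so q_B = 49 − 0.5q_D.
By the same steps for D: q_D = 56 − 0.5q_B.
Substituting the second reaction function into the first: q_B = 49 − 0.5(56 − 0.5q_B), which gives 0.75q_B = 21 ⇒ q_B = 28.
Then q_D = 56 − 0.5·28 = 42.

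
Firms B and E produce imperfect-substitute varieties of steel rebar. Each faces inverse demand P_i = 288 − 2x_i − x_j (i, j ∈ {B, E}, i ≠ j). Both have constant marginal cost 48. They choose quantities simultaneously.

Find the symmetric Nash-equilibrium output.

Firm B's profit: π = x_B(288 − 2x_B − x_E) − 48x_B.
∂π/∂x_B = 240 − 4x_B − x_E = 0 ⇒ x_B = 60 − 0.25x_E.
By symmetry x_E = x_B; substituting into the reaction function, 1.25x_B = 60 and x_B = 48.

48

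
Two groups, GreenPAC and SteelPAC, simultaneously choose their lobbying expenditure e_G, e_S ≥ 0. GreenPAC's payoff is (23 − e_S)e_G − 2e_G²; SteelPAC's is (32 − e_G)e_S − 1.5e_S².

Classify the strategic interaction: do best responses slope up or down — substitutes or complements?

strategic substitutes

Expanding GreenPAC's payoff: 23e_G − e_Se_G − 2e_G².
∂π/∂e_G = 23 − e_S − 4e_G = 0, so e_G = 5.75 − 0.25e_S.
The best-response slope de_G/de_S = −0.25 < 0: the reaction function is downward-sloping, so the choices are strategic substitutes.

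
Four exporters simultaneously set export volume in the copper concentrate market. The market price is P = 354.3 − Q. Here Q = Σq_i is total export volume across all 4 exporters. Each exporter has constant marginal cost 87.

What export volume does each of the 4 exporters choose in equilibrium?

53.46

A representative exporter's profit is π_i = q_i(354.3 − Q) − 87q_i, with Q = q_i + Σ_{j≠i} q_j.
First-order condition: 267.3 − 2q_i − Σ_{j≠i} q_j = 0.
With identical exporters, set every q_j = q: then 267.3 − 2q − 3q = 0, i.e. q = 267.3/5 = 53.46.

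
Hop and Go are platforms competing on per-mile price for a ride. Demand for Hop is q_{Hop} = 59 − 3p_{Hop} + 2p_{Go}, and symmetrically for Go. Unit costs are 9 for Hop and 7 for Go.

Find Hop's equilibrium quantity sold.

36.375

Hop's profit: π = (p_{Hop} − 9)(59 − 3p_{Hop} + 2p_{Go}).
∂π/∂p_{Hop} = 86 − 6p_{Hop} + 2p_{Go} = 0 ⇒ p_{Hop} = 43/3 + (1/3)p_{Go}.
Similarly p_{Go} = 40/3 + (1/3)p_{Hop}.
Solving the two reaction functions simultaneously: (1 − (1/3)(1/3))p_{Hop} = 43/3 + (1/3)·(40/3), so (8/9)p_{Hop} = 169/9 and p_{Hop} = 21.125.
Then p_{Go} = 40/3 + (1/3)·21.125 = 20.375.
q_{Hop} = 59 − 3·21.125 + 2·20.375 = 36.375.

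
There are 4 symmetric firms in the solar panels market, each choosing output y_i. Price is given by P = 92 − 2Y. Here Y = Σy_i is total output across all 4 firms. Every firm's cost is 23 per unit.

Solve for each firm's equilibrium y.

A representative firm's profit is π_i = y_i(92 − 2Y) − 23y_i, with Y = y_i + Σ_{j≠i} y_j.
First-order condition: 69 − 4y_i − 2Σ_{j≠i} y_j = 0.
Imposing symmetry (y_j = y for all j) turns Σ_{j≠i} y_j into 3y, so 69 = 10y and y = 6.9.

6.9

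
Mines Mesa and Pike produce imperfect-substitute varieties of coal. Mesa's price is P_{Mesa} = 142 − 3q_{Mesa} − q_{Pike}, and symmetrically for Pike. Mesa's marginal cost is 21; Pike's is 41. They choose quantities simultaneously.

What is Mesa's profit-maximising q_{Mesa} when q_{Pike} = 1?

20

Mine Mesa's profit: π = q_{Mesa}(142 − 3q_{Mesa} − q_{Pike}) − 21q_{Mesa}.
∂π/∂q_{Mesa} = 121 − 6q_{Mesa} − q_{Pike} = 0 ⇒ q_{Mesa} = 121/6 − (1/6)q_{Pike}.
At q_{Pike} = 1: q_{Mesa} = 121/6 − (1/6)·1 = 20.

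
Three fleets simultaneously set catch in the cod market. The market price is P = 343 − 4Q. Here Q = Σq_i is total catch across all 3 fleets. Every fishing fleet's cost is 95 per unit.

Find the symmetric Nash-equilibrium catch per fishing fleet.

15.5

A representative fishing fleet's profit is π_i = q_i(343 − 4Q) − 95q_i, with Q = q_i + Σ_{j≠i} q_j.
First-order condition: 248 − 8q_i − 4Σ_{j≠i} q_j = 0.
In a symmetric equilibrium every fishing fleet chooses the same q, so Σ_{j≠i} q_j = 2q. The condition becomes 248 − 16q = 0, giving q = 248/16 = 15.5.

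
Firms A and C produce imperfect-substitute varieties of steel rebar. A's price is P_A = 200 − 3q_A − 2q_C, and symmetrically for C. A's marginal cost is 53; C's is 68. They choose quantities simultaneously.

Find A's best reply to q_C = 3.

23.5

Firm A's profit: π = q_A(200 − 3q_A − 2q_C) − 53q_A.
∂π/∂q_A = 147 − 6q_A − 2q_C = 0 ⇒ q_A = 24.5 − (1/3)q_C.
At q_C = 3: q_A = 24.5 − (1/3)·3 = 23.5.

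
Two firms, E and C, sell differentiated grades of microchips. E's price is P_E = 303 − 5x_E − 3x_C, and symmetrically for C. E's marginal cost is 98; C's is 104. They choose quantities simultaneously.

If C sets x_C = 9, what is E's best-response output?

Firm E's profit: π = x_E(303 − 5x_E − 3x_C) − 98x_E.
∂π/∂x_E = 205 − 10x_E − 3x_C = 0 ⇒ x_E = 20.5 − 0.3x_C.
At x_C = 9: x_E = 20.5 − 0.3·9 = 17.8.

17.8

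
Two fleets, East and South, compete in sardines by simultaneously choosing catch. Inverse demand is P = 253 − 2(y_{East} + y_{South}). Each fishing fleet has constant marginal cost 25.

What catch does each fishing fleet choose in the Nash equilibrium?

Fishing fleet East's profit: π = y_{East}(253 − 2(y_{East} + y_{South})) − 25y_{East}.
∂π/∂y_{East} = 228 − 4y_{East} − 2y_{South} = 0, so y_{East} = 57 − 0.5y_{South}.
By symmetry y_{South} = y_{East}; substituting into the reaction function, 1.5y_{East} = 57 and y_{East} = 38.

38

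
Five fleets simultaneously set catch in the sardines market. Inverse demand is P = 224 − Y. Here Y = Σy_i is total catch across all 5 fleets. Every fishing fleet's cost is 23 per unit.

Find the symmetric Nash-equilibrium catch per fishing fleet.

33.5

A representative fishing fleet's profit is π_i = y_i(224 − Y) − 23y_i, with Y = y_i + Σ_{j≠i} y_j.
First-order condition: 201 − 2y_i − Σ_{j≠i} y_j = 0.
Imposing symmetry (y_j = y for all j) turns Σ_{j≠i} y_j into 4y, so 201 = 6y and y = 33.5.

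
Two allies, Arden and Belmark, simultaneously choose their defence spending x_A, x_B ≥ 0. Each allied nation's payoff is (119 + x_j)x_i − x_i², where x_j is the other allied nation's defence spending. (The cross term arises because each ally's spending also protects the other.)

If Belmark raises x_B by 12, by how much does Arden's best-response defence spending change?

6

Arden's payoff is (119 + x_B)x_A − x_A².
∂π/∂x_A = 119 + x_B − 2x_A = 0, so x_A = 59.5 + 0.5x_B.
The reaction-function slope is 0.5, so a 12-unit rise in x_B moves x_A by 0.5 × 12 = 6. Arden's best response rises — the actions are strategic complements.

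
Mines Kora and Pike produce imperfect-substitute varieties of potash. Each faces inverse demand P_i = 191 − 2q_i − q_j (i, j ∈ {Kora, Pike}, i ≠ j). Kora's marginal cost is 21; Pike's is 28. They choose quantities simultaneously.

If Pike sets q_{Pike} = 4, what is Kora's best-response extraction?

Mine Kora's profit: π = q_{Kora}(191 − 2q_{Kora} − q_{Pike}) − 21q_{Kora}.
∂π/∂q_{Kora} = 170 − 4q_{Kora} − q_{Pike} = 0 ⇒ q_{Kora} = 42.5 − 0.25q_{Pike}.
At q_{Pike} = 4: q_{Kora} = 42.5 − 0.25·4 = 41.5.

41.5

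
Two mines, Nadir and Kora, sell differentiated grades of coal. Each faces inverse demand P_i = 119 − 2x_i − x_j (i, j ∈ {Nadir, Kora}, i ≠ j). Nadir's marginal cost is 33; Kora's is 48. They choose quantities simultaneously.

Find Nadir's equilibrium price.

69.4

Mine Nadir's profit: π = x_{Nadir}(119 − 2x_{Nadir} − x_{Kora}) − 33x_{Nadir}.
∂π/∂x_{Nadir} = 86 − 4x_{Nadir} − x_{Kora} = 0 ⇒ x_{Nadir} = 21.5 − 0.25x_{Kora}.
Similarly x_{Kora} = 17.75 − 0.25x_{Nadir}.
Plugging x_{Kora} into Nadir's best response: x_{Nadir} = 21.5 − 0.25(17.75 − 0.25x_{Nadir}) ⇒ 0.9375x_{Nadir} = 17.0625, so x_{Nadir} = 18.2.
Then x_{Kora} = 17.75 − 0.25·18.2 = 13.2.
P_{Nadir} = 119 − 2·18.2 − 13.2 = 69.4.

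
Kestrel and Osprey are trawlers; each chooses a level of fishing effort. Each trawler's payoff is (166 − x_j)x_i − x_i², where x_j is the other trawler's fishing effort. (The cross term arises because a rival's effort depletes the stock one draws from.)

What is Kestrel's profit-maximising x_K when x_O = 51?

Kestrel's payoff is (166 − x_O)x_K − x_K².
∂π/∂x_K = 166 − x_O − 2x_K = 0, so x_K = 83 − 0.5x_O.
At x_O = 51: x_K = 83 − 0.5·51 = 57.5.

57.5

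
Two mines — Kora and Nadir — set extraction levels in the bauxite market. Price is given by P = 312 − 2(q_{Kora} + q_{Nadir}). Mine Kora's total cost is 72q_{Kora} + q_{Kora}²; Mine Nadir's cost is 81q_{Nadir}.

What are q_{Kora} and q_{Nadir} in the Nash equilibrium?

24.9, 45.3

Mine Kora's profit: π = q_{Kora}(312 − 2(q_{Kora} + q_{Nadir})) − 72q_{Kora} − q_{Kora}².
∂π/∂q_{Kora} = 240 − 6q_{Kora} − 2q_{Nadir} = 0, so q_{Kora} = 40 − (1/3)q_{Nadir}.
For Nadir: ∂π/∂q_{Nadir} = 231 − 4q_{Nadir} − 2q_{Kora} = 0 ⇒ q_{Nadir} = 57.75 − 0.5q_{Kora}.
Solving the two reaction functions simultaneously: (1 − (−1/3)(−0.5))q_{Kora} = 40 − (1/3)·57.75, so (5/6)q_{Kora} = 20.75 and q_{Kora} = 24.9.
Then q_{Nadir} = 57.75 − 0.5·24.9 = 45.3.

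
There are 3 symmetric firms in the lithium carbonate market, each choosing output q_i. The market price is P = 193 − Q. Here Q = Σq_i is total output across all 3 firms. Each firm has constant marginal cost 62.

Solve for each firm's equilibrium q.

A representative firm's profit is π_i = q_i(193 − Q) − 62q_i, with Q = q_i + Σ_{j≠i} q_j.
First-order condition: 131 − 2q_i − Σ_{j≠i} q_j = 0.
In a symmetric equilibrium every firm chooses the same q, so Σ_{j≠i} q_j = 2q. The condition becomes 131 − 4q = 0, giving q = 131/4 = 32.75.

32.75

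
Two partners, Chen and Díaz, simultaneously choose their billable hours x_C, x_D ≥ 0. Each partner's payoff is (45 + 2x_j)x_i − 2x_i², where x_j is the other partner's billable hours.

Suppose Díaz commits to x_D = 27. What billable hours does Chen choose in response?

24.75

Chen's payoff is (45 + 2x_D)x_C − 2x_C².
∂π/∂x_C = 45 + 2x_D − 4x_C = 0, so x_C = 11.25 + 0.5x_D.
At x_D = 27: x_C = 11.25 + 0.5·27 = 24.75.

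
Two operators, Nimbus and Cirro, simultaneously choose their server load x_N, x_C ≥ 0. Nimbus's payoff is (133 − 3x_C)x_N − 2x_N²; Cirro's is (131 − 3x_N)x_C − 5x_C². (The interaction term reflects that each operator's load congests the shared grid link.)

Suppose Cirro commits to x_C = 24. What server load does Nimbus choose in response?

Expanding Nimbus's payoff: 133x_N − 3x_Cx_N − 2x_N².
∂π/∂x_N = 133 − 3x_C − 4x_N = 0, so x_N = 33.25 − 0.75x_C.
At x_C = 24: x_N = 33.25 − 0.75·24 = 15.25.

15.25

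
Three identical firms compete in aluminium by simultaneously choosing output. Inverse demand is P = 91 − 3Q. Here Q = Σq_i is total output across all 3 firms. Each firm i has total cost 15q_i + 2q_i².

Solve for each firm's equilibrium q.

4.75

A representative firm's profit is π_i = q_i(91 − 3Q) − 15q_i − 2q_i², with Q = q_i + Σ_{j≠i} q_j.
First-order condition: 76 − 10q_i − 3Σ_{j≠i} q_j = 0.
Imposing symmetry (q_j = q for all j) turns Σ_{j≠i} q_j into 2q, so 76 = 16q and q = 4.75.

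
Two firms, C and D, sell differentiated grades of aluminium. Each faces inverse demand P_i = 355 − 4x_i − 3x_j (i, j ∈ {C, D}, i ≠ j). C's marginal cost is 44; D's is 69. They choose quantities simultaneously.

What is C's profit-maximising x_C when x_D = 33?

26.5

Firm C's profit: π = x_C(355 − 4x_C − 3x_D) − 44x_C.
∂π/∂x_C = 311 − 8x_C − 3x_D = 0 ⇒ x_C = 38.875 − 0.375x_D.
At x_D = 33: x_C = 38.875 − 0.375·33 = 26.5.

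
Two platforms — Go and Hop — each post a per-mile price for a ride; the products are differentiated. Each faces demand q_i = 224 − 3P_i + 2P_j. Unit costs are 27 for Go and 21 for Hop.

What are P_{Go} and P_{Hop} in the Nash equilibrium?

75.125, 72.875

Go's profit: π = (P_{Go} − 27)(224 − 3P_{Go} + 2P_{Hop}).
∂π/∂P_{Go} = 305 − 6P_{Go} + 2P_{Hop} = 0 ⇒ P_{Go} = 305/6 + (1/3)P_{Hop}.
Similarly P_{Hop} = 287/6 + (1/3)P_{Go}.
Substituting the second reaction function into the first: P_{Go} = 305/6 + (1/3)(287/6 + (1/3)P_{Go}), which gives (8/9)P_{Go} = 601/9 ⇒ P_{Go} = 75.125.
Then P_{Hop} = 287/6 + (1/3)·75.125 = 72.875.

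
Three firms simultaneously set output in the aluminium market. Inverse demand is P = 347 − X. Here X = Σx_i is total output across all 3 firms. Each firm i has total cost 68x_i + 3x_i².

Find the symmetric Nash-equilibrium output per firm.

27.9

A representative firm's profit is π_i = x_i(347 − X) − 68x_i − 3x_i², with X = x_i + Σ_{j≠i} x_j.
First-order condition: 279 − 8x_i − Σ_{j≠i} x_j = 0.
With identical firms, set every x_j = x: then 279 − 8x − 2x = 0, i.e. x = 279/10 = 27.9.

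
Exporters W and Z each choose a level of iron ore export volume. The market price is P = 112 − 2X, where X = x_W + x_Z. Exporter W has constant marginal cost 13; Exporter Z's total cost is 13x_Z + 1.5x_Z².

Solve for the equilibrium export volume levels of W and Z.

20.625, 8.25

Exporter W's profit: π = x_W(112 − 2(x_W + x_Z)) − 13x_W.
∂π/∂x_W = 99 − 4x_W − 2x_Z = 0, so x_W = 24.75 − 0.5x_Z.
For Z: ∂π/∂x_Z = 99 − 7x_Z − 2x_W = 0 ⇒ x_Z = 99/7 − (2/7)x_W.
Substituting the second reaction function into the first: x_W = 24.75 − 0.5(99/7 − (2/7)x_W), which gives (6/7)x_W = 495/28 ⇒ x_W = 20.625.
Then x_Z = 99/7 − (2/7)·20.625 = 8.25.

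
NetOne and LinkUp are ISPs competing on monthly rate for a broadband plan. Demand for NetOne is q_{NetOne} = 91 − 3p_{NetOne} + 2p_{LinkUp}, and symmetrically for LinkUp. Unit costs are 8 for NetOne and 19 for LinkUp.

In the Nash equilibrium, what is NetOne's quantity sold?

68.4375

NetOne's profit: π = (p_{NetOne} − 8)(91 − 3p_{NetOne} + 2p_{LinkUp}).
∂π/∂p_{NetOne} = 115 − 6p_{NetOne} + 2p_{LinkUp} = 0 ⇒ p_{NetOne} = 115/6 + (1/3)p_{LinkUp}.
Similarly p_{LinkUp} = 74/3 + (1/3)p_{NetOne}.
Substituting the second reaction function into the first: p_{NetOne} = 115/6 + (1/3)(74/3 + (1/3)p_{NetOne}), which gives (8/9)p_{NetOne} = 493/18 ⇒ p_{NetOne} = 30.8125.
Then p_{LinkUp} = 74/3 + (1/3)·30.8125 = 34.9375.
q_{NetOne} = 91 − 3·30.8125 + 2·34.9375 = 68.4375.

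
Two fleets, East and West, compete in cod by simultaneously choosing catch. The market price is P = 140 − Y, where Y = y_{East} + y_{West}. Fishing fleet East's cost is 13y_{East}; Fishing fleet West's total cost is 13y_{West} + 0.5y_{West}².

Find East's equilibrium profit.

2580.64

Fishing fleet East's profit: π = y_{East}(140 − (y_{East} + y_{West})) − 13y_{East}.
∂π/∂y_{East} = 127 − 2y_{East} − y_{West} = 0, so y_{East} = 63.5 − 0.5y_{West}.
For West: ∂π/∂y_{West} = 127 − 3y_{West} − y_{East} = 0 ⇒ y_{West} = 127/3 − (1/3)y_{East}.
Plugging y_{West} into East's best response: y_{East} = 63.5 − 0.5(127/3 − (1/3)y_{East}) ⇒ (5/6)y_{East} = 127/3, so y_{East} = 50.8.
Then y_{West} = 127/3 − (1/3)·50.8 = 25.4.
Price P = 140 − 76.2 = 63.8.
East's profit: (63.8 − 13)·50.8 = 2580.64.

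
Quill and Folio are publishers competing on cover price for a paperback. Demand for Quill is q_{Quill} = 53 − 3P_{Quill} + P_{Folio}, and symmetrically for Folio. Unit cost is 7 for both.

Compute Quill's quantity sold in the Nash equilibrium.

Quill's profit: π = (P_{Quill} − 7)(53 − 3P_{Quill} + P_{Folio}).
∂π/∂P_{Quill} = 74 − 6P_{Quill} + P_{Folio} = 0 ⇒ P_{Quill} = 37/3 + (1/6)P_{Folio}.
By symmetry P_{Folio} = P_{Quill}; substituting into the reaction function, (5/6)P_{Quill} = 37/3 and P_{Quill} = 14.8.
q_{Quill} = 53 − 3·14.8 + 14.8 = 23.4.

23.4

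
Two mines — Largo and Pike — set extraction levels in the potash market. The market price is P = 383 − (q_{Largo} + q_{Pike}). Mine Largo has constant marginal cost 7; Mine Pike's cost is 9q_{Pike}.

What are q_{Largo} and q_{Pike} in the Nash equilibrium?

126, 124

Mine Largo's profit: π = q_{Largo}(383 − (q_{Largo} + q_{Pike})) − 7q_{Largo}.
∂π/∂q_{Largo} = 376 − 2q_{Largo} − q_{Pike} = 0, so q_{Largo} = 188 − 0.5q_{Pike}.
By the same steps for Pike: q_{Pike} = 187 − 0.5q_{Largo}.
Plugging q_{Pike} into Largo's best response: q_{Largo} = 188 − 0.5(187 − 0.5q_{Largo}) ⇒ 0.75q_{Largo} = 94.5, so q_{Largo} = 126.
Then q_{Pike} = 187 − 0.5·126 = 124.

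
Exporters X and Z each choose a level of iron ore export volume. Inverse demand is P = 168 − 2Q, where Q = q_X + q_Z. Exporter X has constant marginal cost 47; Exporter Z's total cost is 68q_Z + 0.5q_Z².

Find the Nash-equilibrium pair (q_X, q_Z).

Exporter X's profit: π = q_X(168 − 2(q_X + q_Z)) − 47q_X.
∂π/∂q_X = 121 − 4q_X − 2q_Z = 0, so q_X = 30.25 − 0.5q_Z.
For Z: ∂π/∂q_Z = 100 − 5q_Z − 2q_X = 0 ⇒ q_Z = 20 − 0.4q_X.
Substituting the second reaction function into the first: q_X = 30.25 − 0.5(20 − 0.4q_X), which gives 0.8q_X = 20.25 ⇒ q_X = 25.3125.
Then q_Z = 20 − 0.4·25.3125 = 9.875.

25.3125, 9.875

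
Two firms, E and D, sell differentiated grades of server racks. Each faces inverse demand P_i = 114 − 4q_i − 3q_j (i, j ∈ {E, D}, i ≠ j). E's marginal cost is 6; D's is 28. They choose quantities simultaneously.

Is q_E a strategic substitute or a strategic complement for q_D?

Firm E's profit: π = q_E(114 − 4q_E − 3q_D) − 6q_E.
∂π/∂q_E = 108 − 8q_E − 3q_D = 0 ⇒ q_E = 13.5 − 0.375q_D.
The best-response slope dq_E/dq_D = −0.375 < 0: the reaction function is downward-sloping, so the choices are strategic substitutes.

strategic substitutes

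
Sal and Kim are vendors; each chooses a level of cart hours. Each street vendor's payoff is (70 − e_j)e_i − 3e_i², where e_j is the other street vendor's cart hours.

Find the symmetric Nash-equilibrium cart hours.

Sal's payoff is (70 − e_K)e_S − 3e_S².
∂π/∂e_S = 70 − e_K − 6e_S = 0, so e_S = 35/3 − (1/6)e_K.
The game is symmetric, so in equilibrium e_K = e_S: the reaction function gives (7/6)e_S = 35/3, hence e_S = 10.

10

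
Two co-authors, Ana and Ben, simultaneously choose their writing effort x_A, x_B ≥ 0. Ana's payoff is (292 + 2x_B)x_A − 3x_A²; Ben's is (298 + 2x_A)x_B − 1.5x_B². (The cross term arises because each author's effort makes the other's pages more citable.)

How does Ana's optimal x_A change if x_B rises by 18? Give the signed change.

Expanding Ana's payoff: 292x_A + 2x_Bx_A − 3x_A².
∂π/∂x_A = 292 + 2x_B − 6x_A = 0, so x_A = 146/3 + (1/3)x_B.
The reaction-function slope is 1/3, so an 18-unit rise in x_B moves x_A by 1/3 × 18 = 6. Ana's best response rises — the actions are strategic complements.

6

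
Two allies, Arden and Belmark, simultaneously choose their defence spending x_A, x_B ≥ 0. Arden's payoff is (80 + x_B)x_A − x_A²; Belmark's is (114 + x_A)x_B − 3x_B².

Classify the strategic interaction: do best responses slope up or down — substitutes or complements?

strategic complements

Expanding Arden's payoff: 80x_A + x_Bx_A − x_A².
∂π/∂x_A = 80 + x_B − 2x_A = 0, so x_A = 40 + 0.5x_B.
The best-response slope dx_A/dx_B = 0.5 > 0: the reaction function is upward-sloping, so the choices are strategic complements.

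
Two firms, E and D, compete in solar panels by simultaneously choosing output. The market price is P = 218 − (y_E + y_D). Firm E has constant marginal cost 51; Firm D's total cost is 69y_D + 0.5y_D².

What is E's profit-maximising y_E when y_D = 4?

Firm E's profit: π = y_E(218 − (y_E + y_D)) − 51y_E.
∂π/∂y_E = 167 − 2y_E − y_D = 0, so y_E = 83.5 − 0.5y_D.
At y_D = 4: y_E = 83.5 − 0.5·4 = 81.5.

81.5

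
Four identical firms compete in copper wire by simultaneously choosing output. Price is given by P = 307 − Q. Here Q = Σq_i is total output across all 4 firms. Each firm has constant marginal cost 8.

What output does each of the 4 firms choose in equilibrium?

A representative firm's profit is π_i = q_i(307 − Q) − 8q_i, with Q = q_i + Σ_{j≠i} q_j.
First-order condition: 299 − 2q_i − Σ_{j≠i} q_j = 0.
With identical firms, set every q_j = q: then 299 − 2q − 3q = 0, i.e. q = 299/5 = 59.8.

59.8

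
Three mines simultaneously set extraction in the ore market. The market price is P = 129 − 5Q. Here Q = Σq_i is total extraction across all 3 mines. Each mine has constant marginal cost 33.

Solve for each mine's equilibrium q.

4.8

A representative mine's profit is π_i = q_i(129 − 5Q) − 33q_i, with Q = q_i + Σ_{j≠i} q_j.
First-order condition: 96 − 10q_i − 5Σ_{j≠i} q_j = 0.
Imposing symmetry (q_j = q for all j) turns Σ_{j≠i} q_j into 2q, so 96 = 20q and q = 4.8.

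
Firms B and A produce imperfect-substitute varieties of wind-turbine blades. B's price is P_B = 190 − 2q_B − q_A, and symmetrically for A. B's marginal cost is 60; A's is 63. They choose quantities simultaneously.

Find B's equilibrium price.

112.4

Firm B's profit: π = q_B(190 − 2q_B − q_A) − 60q_B.
∂π/∂q_B = 130 − 4q_B − q_A = 0 ⇒ q_B = 32.5 − 0.25q_A.
Similarly q_A = 31.75 − 0.25q_B.
Solving the two reaction functions simultaneously: (1 − (−0.25)(−0.25))q_B = 32.5 − 0.25·31.75, so 0.9375q_B = 24.5625 and q_B = 26.2.
Then q_A = 31.75 − 0.25·26.2 = 25.2.
P_B = 190 − 2·26.2 − 25.2 = 112.4.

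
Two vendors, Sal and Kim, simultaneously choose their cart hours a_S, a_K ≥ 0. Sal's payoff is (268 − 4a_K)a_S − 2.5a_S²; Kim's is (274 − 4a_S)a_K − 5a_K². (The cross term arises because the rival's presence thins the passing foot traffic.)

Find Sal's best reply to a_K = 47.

Expanding Sal's payoff: 268a_S − 4a_Ka_S − 2.5a_S².
∂π/∂a_S = 268 − 4a_K − 5a_S = 0, so a_S = 53.6 − 0.8a_K.
At a_K = 47: a_S = 53.6 − 0.8·47 = 16.

16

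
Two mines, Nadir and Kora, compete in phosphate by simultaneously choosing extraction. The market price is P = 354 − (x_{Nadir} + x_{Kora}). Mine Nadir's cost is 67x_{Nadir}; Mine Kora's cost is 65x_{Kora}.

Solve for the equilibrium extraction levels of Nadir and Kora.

95, 97

Mine Nadir's profit: π = x_{Nadir}(354 − (x_{Nadir} + x_{Kora})) − 67x_{Nadir}.
∂π/∂x_{Nadir} = 287 − 2x_{Nadir} − x_{Kora} = 0, so x_{Nadir} = 143.5 − 0.5x_{Kora}.
By the same steps for Kora: x_{Kora} = 144.5 − 0.5x_{Nadir}.
Solving the two reaction functions simultaneously: (1 − (−0.5)(−0.5))x_{Nadir} = 143.5 − 0.5·144.5, so 0.75x_{Nadir} = 71.25 and x_{Nadir} = 95.
Then x_{Kora} = 144.5 − 0.5·95 = 97.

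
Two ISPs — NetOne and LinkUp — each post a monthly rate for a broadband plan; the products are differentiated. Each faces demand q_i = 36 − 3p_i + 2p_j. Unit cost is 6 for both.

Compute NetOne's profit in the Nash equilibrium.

168.75

NetOne's profit: π = (p_{NetOne} − 6)(36 − 3p_{NetOne} + 2p_{LinkUp}).
∂π/∂p_{NetOne} = 54 − 6p_{NetOne} + 2p_{LinkUp} = 0 ⇒ p_{NetOne} = 9 + (1/3)p_{LinkUp}.
By symmetry p_{LinkUp} = p_{NetOne}; substituting into the reaction function, (2/3)p_{NetOne} = 9 and p_{NetOne} = 13.5.
q_{NetOne} = 36 − 3·13.5 + 2·13.5 = 22.5.
Profit = (13.5 − 6)·22.5 = 168.75.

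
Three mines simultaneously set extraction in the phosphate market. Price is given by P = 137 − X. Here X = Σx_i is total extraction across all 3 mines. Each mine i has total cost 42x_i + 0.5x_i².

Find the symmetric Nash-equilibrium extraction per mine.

A representative mine's profit is π_i = x_i(137 − X) − 42x_i − 0.5x_i², with X = x_i + Σ_{j≠i} x_j.
First-order condition: 95 − 3x_i − Σ_{j≠i} x_j = 0.
In a symmetric equilibrium every mine chooses the same x, so Σ_{j≠i} x_j = 2x. The condition becomes 95 − 5x = 0, giving x = 95/5 = 19.

19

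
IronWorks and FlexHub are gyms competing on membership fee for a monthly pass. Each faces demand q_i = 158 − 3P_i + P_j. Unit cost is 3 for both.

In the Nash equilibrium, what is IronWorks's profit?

2772.48

IronWorks's profit: π = (P_{IronWorks} − 3)(158 − 3P_{IronWorks} + P_{FlexHub}).
∂π/∂P_{IronWorks} = 167 − 6P_{IronWorks} + P_{FlexHub} = 0 ⇒ P_{IronWorks} = 167/6 + (1/6)P_{FlexHub}.
Setting P_{IronWorks} = P_{FlexHub} in the reaction function: P_{IronWorks} = 167/6 + (1/6)P_{IronWorks}, so P_{IronWorks} = (167/6) / (5/6) = 33.4.
q_{IronWorks} = 158 − 3·33.4 + 33.4 = 91.2.
Profit = (33.4 − 3)·91.2 = 2772.48.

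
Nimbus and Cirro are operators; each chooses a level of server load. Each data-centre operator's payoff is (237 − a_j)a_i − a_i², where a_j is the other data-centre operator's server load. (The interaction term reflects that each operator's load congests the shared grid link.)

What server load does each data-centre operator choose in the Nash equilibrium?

Nimbus's payoff is (237 − a_C)a_N − a_N².
∂π/∂a_N = 237 − a_C − 2a_N = 0, so a_N = 118.5 − 0.5a_C.
By symmetry a_C = a_N; substituting into the reaction function, 1.5a_N = 118.5 and a_N = 79.

79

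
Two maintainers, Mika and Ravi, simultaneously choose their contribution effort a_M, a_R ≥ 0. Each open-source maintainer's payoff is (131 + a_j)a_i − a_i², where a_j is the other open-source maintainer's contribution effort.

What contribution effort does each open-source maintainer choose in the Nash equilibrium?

131

Mika's payoff is (131 + a_R)a_M − a_M².
∂π/∂a_M = 131 + a_R − 2a_M = 0, so a_M = 65.5 + 0.5a_R.
Setting a_M = a_R in the reaction function: a_M = 65.5 + 0.5a_M, so a_M = 65.5 / 0.5 = 131.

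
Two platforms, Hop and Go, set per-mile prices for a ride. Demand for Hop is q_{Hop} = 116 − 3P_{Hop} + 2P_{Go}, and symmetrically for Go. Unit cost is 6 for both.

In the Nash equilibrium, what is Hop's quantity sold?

Hop's profit: π = (P_{Hop} − 6)(116 − 3P_{Hop} + 2P_{Go}).
∂π/∂P_{Hop} = 134 − 6P_{Hop} + 2P_{Go} = 0 ⇒ P_{Hop} = 67/3 + (1/3)P_{Go}.
The game is symmetric, so in equilibrium P_{Go} = P_{Hop}: the reaction function gives (2/3)P_{Hop} = 67/3, hence P_{Hop} = 33.5.
q_{Hop} = 116 − 3·33.5 + 2·33.5 = 82.5.

82.5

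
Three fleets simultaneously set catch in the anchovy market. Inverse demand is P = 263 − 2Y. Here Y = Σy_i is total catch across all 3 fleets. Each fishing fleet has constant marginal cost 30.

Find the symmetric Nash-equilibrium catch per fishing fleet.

29.125

A representative fishing fleet's profit is π_i = y_i(263 − 2Y) − 30y_i, with Y = y_i + Σ_{j≠i} y_j.
First-order condition: 233 − 4y_i − 2Σ_{j≠i} y_j = 0.
Imposing symmetry (y_j = y for all j) turns Σ_{j≠i} y_j into 2y, so 233 = 8y and y = 29.125.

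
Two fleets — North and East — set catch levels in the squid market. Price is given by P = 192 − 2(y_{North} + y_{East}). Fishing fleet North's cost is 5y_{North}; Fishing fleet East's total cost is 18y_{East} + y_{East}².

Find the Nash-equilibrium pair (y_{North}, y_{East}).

Fishing fleet North's profit: π = y_{North}(192 − 2(y_{North} + y_{East})) − 5y_{North}.
∂π/∂y_{North} = 187 − 4y_{North} − 2y_{East} = 0, so y_{North} = 46.75 − 0.5y_{East}.
For East: ∂π/∂y_{East} = 174 − 6y_{East} − 2y_{North} = 0 ⇒ y_{East} = 29 − (1/3)y_{North}.
Substituting the second reaction function into the first: y_{North} = 46.75 − 0.5(29 − (1/3)y_{North}), which gives (5/6)y_{North} = 32.25 ⇒ y_{North} = 38.7.
Then y_{East} = 29 − (1/3)·38.7 = 16.1.

38.7, 16.1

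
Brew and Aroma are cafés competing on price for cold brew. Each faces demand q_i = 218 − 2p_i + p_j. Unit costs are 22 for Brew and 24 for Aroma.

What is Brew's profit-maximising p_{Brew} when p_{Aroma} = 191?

113.25

Brew's profit: π = (p_{Brew} − 22)(218 − 2p_{Brew} + p_{Aroma}).
∂π/∂p_{Brew} = 262 − 4p_{Brew} + p_{Aroma} = 0 ⇒ p_{Brew} = 65.5 + 0.25p_{Aroma}.
At p_{Aroma} = 191: p_{Brew} = 65.5 + 0.25·191 = 113.25.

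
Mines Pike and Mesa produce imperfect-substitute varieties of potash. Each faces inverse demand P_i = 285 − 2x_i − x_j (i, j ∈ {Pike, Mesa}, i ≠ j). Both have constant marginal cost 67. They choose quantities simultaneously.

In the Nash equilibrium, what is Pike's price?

Mine Pike's profit: π = x_{Pike}(285 − 2x_{Pike} − x_{Mesa}) − 67x_{Pike}.
∂π/∂x_{Pike} = 218 − 4x_{Pike} − x_{Mesa} = 0 ⇒ x_{Pike} = 54.5 − 0.25x_{Mesa}.
The game is symmetric, so in equilibrium x_{Mesa} = x_{Pike}: the reaction function gives 1.25x_{Pike} = 54.5, hence x_{Pike} = 43.6.
P_{Pike} = 285 − 2·43.6 − 43.6 = 154.2.

154.2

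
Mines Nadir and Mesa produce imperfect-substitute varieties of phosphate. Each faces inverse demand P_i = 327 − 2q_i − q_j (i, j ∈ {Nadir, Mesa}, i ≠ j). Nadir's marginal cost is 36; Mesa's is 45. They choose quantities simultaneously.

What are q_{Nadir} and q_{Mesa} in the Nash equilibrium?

Mine Nadir's profit: π = q_{Nadir}(327 − 2q_{Nadir} − q_{Mesa}) − 36q_{Nadir}.
∂π/∂q_{Nadir} = 291 − 4q_{Nadir} − q_{Mesa} = 0 ⇒ q_{Nadir} = 72.75 − 0.25q_{Mesa}.
Similarly q_{Mesa} = 70.5 − 0.25q_{Nadir}.
Substituting the second reaction function into the first: q_{Nadir} = 72.75 − 0.25(70.5 − 0.25q_{Nadir}), which gives 0.9375q_{Nadir} = 55.125 ⇒ q_{Nadir} = 58.8.
Then q_{Mesa} = 70.5 − 0.25·58.8 = 55.8.

58.8, 55.8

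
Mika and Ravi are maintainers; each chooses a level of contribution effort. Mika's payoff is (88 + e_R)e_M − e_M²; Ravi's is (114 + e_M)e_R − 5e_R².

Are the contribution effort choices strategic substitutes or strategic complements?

strategic complements

Expanding Mika's payoff: 88e_M + e_Re_M − e_M².
∂π/∂e_M = 88 + e_R − 2e_M = 0, so e_M = 44 + 0.5e_R.
The best-response slope de_M/de_R = 0.5 > 0: the reaction function is upward-sloping, so the choices are strategic complements.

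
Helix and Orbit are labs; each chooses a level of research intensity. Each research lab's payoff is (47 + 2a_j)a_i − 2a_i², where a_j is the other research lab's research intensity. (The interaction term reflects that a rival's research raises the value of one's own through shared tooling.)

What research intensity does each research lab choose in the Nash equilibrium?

23.5

Helix's payoff is (47 + 2a_O)a_H − 2a_H².
∂π/∂a_H = 47 + 2a_O − 4a_H = 0, so a_H = 11.75 + 0.5a_O.
By symmetry a_O = a_H; substituting into the reaction function, 0.5a_H = 11.75 and a_H = 23.5.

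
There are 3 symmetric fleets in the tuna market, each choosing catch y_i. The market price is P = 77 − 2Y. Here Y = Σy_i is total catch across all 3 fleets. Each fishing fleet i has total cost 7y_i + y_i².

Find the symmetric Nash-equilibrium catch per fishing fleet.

A representative fishing fleet's profit is π_i = y_i(77 − 2Y) − 7y_i − y_i², with Y = y_i + Σ_{j≠i} y_j.
First-order condition: 70 − 6y_i − 2Σ_{j≠i} y_j = 0.
Imposing symmetry (y_j = y for all j) turns Σ_{j≠i} y_j into 2y, so 70 = 10y and y = 7.

7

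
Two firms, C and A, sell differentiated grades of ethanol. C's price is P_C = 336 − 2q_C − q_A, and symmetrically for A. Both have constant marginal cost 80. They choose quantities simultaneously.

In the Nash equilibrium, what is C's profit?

Firm C's profit: π = q_C(336 − 2q_C − q_A) − 80q_C.
∂π/∂q_C = 256 − 4q_C − q_A = 0 ⇒ q_C = 64 − 0.25q_A.
Setting q_C = q_A in the reaction function: q_C = 64 − 0.25q_C, so q_C = 64 / 1.25 = 51.2.
P_C = 336 − 2·51.2 − 51.2 = 182.4.
Profit = (182.4 − 80)·51.2 = 5242.88.

5242.88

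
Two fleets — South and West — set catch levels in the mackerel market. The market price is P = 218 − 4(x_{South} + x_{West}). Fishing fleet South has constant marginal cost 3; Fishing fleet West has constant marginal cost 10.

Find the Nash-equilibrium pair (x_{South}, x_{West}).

18.5, 16.75

Fishing fleet South's profit: π = x_{South}(218 − 4(x_{South} + x_{West})) − 3x_{South}.
∂π/∂x_{South} = 215 − 8x_{South} − 4x_{West} = 0, so x_{South} = 26.875 − 0.5x_{West}.
By the same steps for West: x_{West} = 26 − 0.5x_{South}.
Plugging x_{West} into South's best response: x_{South} = 26.875 − 0.5(26 − 0.5x_{South}) ⇒ 0.75x_{South} = 13.875, so x_{South} = 18.5.
Then x_{West} = 26 − 0.5·18.5 = 16.75.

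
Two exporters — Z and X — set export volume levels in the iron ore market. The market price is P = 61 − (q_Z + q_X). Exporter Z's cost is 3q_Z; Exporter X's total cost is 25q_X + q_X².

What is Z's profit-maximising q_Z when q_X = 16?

21

Exporter Z's profit: π = q_Z(61 − (q_Z + q_X)) − 3q_Z.
∂π/∂q_Z = 58 − 2q_Z − q_X = 0, so q_Z = 29 − 0.5q_X.
At q_X = 16: q_Z = 29 − 0.5·16 = 21.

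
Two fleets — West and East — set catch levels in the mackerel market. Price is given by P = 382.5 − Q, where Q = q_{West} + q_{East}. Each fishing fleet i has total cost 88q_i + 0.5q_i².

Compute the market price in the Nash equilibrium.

235.25

Fishing fleet West's profit: π = q_{West}(382.5 − (q_{West} + q_{East})) − 88q_{West} − 0.5q_{West}².
∂π/∂q_{West} = 294.5 − 3q_{West} − q_{East} = 0, so q_{West} = 589/6 − (1/3)q_{East}.
Setting q_{West} = q_{East} in the reaction function: q_{West} = 589/6 − (1/3)q_{West}, so q_{West} = (589/6) / (4/3) = 73.625.
Equilibrium price: P = 382.5 − 147.25 = 235.25.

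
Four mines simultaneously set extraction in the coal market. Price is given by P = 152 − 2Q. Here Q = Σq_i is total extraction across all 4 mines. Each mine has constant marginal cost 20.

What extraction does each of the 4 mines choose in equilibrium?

A representative mine's profit is π_i = q_i(152 − 2Q) − 20q_i, with Q = q_i + Σ_{j≠i} q_j.
First-order condition: 132 − 4q_i − 2Σ_{j≠i} q_j = 0.
With identical mines, set every q_j = q: then 132 − 4q − 6q = 0, i.e. q = 132/10 = 13.2.

13.2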